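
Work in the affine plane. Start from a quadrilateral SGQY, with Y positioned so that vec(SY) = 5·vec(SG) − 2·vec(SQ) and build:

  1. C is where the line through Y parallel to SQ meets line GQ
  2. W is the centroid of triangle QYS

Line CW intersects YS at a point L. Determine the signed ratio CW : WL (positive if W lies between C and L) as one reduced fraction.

Set S = (0, 0), G = (1, 0), Q = (0, 1), Y = (5, -2); any affine frame gives the same invariant.
1. C is where the line through Y parallel to SQ meets line GQ ⇒ C = (5, -4)
2. W is the centroid of triangle QYS ⇒ W = (5/3, -1/3)
line CW meets YS at L = (15/7, -6/7)
W = C + t·(L−C) with t = 7/6, so CW:WL = 7/6:-1/6

CW:WL = -7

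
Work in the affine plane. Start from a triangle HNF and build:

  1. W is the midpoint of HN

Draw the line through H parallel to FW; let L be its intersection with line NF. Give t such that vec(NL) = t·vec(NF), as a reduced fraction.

Assign H = (0, 0), N = (1, 0), F = (0, 1) — the answer is frame-independent, so this choice is without loss of generality.
1. W is the midpoint of HN ⇒ W = (1/2, 0)
through H parallel to FW: direction (1/2, -1); meets NF at L = (-1, 2)
L = N + t·(F−N) with t = 2

t = 2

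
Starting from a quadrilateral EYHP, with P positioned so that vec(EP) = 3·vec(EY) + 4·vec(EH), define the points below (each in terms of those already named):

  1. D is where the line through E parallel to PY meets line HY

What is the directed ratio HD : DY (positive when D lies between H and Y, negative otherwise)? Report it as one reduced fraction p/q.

HD:DY = 1/2

Work in coordinates with E = (0, 0), Y = (1, 0), H = (0, 1), P = (3, 4).
1. D is where the line through E parallel to PY meets line HY ⇒ D = (1/3, 2/3)
D = H + t·(Y−H) with t = 1/3, so HD:DY = t:(1−t) = 1/3:2/3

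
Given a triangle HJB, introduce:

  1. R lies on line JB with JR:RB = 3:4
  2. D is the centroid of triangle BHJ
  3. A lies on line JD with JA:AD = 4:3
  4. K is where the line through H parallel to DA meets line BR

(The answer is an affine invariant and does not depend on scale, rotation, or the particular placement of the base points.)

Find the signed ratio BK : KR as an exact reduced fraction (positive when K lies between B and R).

Choose coordinates H = (0, 0), J = (1, 0), B = (0, 1).
1. R lies on line JB with JR:RB = 3:4 ⇒ R = (4/7, 3/7)
2. D is the centroid of triangle BHJ ⇒ D = (1/3, 1/3)
3. A lies on line JD with JA:AD = 4:3 ⇒ A = (13/21, 4/21)
4. K is where the line through H parallel to DA meets line BR ⇒ K = (2, -1)
K = B + t·(R−B) with t = 7/2, so BK:KR = t:(1−t) = 7/2:-5/2

BK:KR = -7/5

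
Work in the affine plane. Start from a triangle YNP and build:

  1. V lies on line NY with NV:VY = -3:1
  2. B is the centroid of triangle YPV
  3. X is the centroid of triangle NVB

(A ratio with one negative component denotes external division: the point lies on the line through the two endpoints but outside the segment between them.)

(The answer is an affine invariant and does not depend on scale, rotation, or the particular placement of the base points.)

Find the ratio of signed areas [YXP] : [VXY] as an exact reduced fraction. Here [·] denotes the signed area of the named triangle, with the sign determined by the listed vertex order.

[YXP]:[VXY] = -2

Set Y = (0, 0), N = (1, 0), P = (0, 1); any affine frame gives the same invariant.
1. V lies on line NY with NV:VY = -3:1 ⇒ V = (-1/2, 0)
2. B is the centroid of triangle YPV ⇒ B = (-1/6, 1/3)
3. X is the centroid of triangle NVB ⇒ X = (1/9, 1/9)
2·[YXP] = 1/9, 2·[VXY] = -1/18
[YXP]:[VXY] = 1/9:-1/18 = -2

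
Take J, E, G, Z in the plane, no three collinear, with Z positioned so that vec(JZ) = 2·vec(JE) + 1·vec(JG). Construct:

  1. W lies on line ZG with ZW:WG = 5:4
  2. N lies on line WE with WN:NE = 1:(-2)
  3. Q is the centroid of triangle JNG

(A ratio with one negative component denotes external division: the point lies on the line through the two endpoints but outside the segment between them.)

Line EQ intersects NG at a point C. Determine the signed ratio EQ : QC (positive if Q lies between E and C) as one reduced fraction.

EQ:QC = 41/7

Set J = (0, 0), E = (1, 0), G = (0, 1), Z = (2, 1); any affine frame gives the same invariant.
1. W lies on line ZG with ZW:WG = 5:4 ⇒ W = (8/9, 1)
2. N lies on line WE with WN:NE = 1:(-2) ⇒ N = (7/9, 2)
3. Q is the centroid of triangle JNG ⇒ Q = (7/27, 1)
line EQ meets NG at C = (49/369, 48/41)
Q = E + t·(C−E) with t = 41/48, so EQ:QC = 41/48:7/48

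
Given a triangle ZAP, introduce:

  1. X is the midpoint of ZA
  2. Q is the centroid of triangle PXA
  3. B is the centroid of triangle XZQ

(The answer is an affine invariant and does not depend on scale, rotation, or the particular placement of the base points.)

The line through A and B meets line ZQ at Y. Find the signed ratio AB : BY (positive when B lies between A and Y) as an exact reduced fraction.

Choose coordinates Z = (0, 0), A = (1, 0), P = (0, 1).
1. X is the midpoint of ZA ⇒ X = (1/2, 0)
2. Q is the centroid of triangle PXA ⇒ Q = (1/2, 1/3)
3. B is the centroid of triangle XZQ ⇒ B = (1/3, 1/9)
line AB meets ZQ at Y = (1/5, 2/15)
B = A + t·(Y−A) with t = 5/6, so AB:BY = 5/6:1/6

AB:BY = 5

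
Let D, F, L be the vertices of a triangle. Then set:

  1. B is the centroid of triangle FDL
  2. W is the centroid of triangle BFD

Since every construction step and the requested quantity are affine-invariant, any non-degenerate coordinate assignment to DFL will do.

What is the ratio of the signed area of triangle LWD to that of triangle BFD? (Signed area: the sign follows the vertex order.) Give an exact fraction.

Assign D = (0, 0), F = (1, 0), L = (0, 1) — the answer is frame-independent, so this choice is without loss of generality.
1. B is the centroid of triangle FDL ⇒ B = (1/3, 1/3)
2. W is the centroid of triangle BFD ⇒ W = (4/9, 1/9)
2·[LWD] = -4/9, 2·[BFD] = -1/3
[LWD]:[BFD] = -4/9:-1/3 = 4/3

[LWD]:[BFD] = 4/3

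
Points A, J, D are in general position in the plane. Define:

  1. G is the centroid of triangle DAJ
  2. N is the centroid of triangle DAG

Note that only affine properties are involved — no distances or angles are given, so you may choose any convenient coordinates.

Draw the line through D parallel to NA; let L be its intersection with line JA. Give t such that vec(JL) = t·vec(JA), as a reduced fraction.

t = 5/4

Assign A = (0, 0), J = (1, 0), D = (0, 1) — the answer is frame-independent, so this choice is without loss of generality.
1. G is the centroid of triangle DAJ ⇒ G = (1/3, 1/3)
2. N is the centroid of triangle DAG ⇒ N = (1/9, 4/9)
through D parallel to NA: direction (-1/9, -4/9); meets JA at L = (-1/4, 0)
L = J + t·(A−J) with t = 5/4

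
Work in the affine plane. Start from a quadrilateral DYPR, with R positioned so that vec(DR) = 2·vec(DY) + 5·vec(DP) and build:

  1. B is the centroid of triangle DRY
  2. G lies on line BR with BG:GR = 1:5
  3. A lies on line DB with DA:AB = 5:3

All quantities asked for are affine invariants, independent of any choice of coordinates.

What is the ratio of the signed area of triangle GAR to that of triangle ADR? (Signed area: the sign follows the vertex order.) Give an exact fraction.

Assign D = (0, 0), Y = (1, 0), P = (0, 1), R = (2, 5) — the answer is frame-independent, so this choice is without loss of generality.
1. B is the centroid of triangle DRY ⇒ B = (1, 5/3)
2. G lies on line BR with BG:GR = 1:5 ⇒ G = (7/6, 20/9)
3. A lies on line DB with DA:AB = 5:3 ⇒ A = (5/8, 25/24)
2·[GAR] = -25/48, 2·[ADR] = -25/24
[GAR]:[ADR] = -25/48:-25/24 = 1/2

[GAR]:[ADR] = 1/2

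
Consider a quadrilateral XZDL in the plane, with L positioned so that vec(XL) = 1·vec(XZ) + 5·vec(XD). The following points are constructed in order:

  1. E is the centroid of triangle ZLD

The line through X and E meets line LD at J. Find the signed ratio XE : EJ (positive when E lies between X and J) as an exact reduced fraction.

XE:EJ = -2/5

Choose coordinates X = (0, 0), Z = (1, 0), D = (0, 1), L = (1, 5).
1. E is the centroid of triangle ZLD ⇒ E = (2/3, 2)
line XE meets LD at J = (-1, -3)
E = X + t·(J−X) with t = -2/3, so XE:EJ = -2/3:5/3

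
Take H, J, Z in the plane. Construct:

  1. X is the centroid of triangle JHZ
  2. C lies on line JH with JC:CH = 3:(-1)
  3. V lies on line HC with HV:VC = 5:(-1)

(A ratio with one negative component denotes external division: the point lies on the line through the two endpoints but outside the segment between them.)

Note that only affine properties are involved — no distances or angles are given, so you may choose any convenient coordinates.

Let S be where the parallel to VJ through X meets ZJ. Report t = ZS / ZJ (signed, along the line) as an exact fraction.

t = 2/3

Assign H = (0, 0), J = (1, 0), Z = (0, 1) — the answer is frame-independent, so this choice is without loss of generality.
1. X is the centroid of triangle JHZ ⇒ X = (1/3, 1/3)
2. C lies on line JH with JC:CH = 3:(-1) ⇒ C = (-1/2, 0)
3. V lies on line HC with HV:VC = 5:(-1) ⇒ V = (-5/8, 0)
through X parallel to VJ: direction (13/8, 0); meets ZJ at S = (2/3, 1/3)
S = Z + t·(J−Z) with t = 2/3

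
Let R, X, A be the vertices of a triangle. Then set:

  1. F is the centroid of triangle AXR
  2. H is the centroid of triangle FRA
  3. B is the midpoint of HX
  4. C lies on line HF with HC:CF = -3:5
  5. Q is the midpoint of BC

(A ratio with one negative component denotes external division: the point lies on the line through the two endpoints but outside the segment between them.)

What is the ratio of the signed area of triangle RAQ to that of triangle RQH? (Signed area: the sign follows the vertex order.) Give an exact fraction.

[RAQ]:[RQH] = -6

Assign R = (0, 0), X = (1, 0), A = (0, 1) — the answer is frame-independent, so this choice is without loss of generality.
1. F is the centroid of triangle AXR ⇒ F = (1/3, 1/3)
2. H is the centroid of triangle FRA ⇒ H = (1/9, 4/9)
3. B is the midpoint of HX ⇒ B = (5/9, 2/9)
4. C lies on line HF with HC:CF = -3:5 ⇒ C = (-2/9, 11/18)
5. Q is the midpoint of BC ⇒ Q = (1/6, 5/12)
2·[RAQ] = -1/6, 2·[RQH] = 1/36
[RAQ]:[RQH] = -1/6:1/36 = -6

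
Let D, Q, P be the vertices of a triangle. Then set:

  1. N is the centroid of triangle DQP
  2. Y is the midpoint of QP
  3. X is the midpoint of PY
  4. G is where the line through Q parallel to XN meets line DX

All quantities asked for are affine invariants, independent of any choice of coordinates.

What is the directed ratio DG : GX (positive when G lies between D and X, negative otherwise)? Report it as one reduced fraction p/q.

Assign D = (0, 0), Q = (1, 0), P = (0, 1) — the answer is frame-independent, so this choice is without loss of generality.
1. N is the centroid of triangle DQP ⇒ N = (1/3, 1/3)
2. Y is the midpoint of QP ⇒ Y = (1/2, 1/2)
3. X is the midpoint of PY ⇒ X = (1/4, 3/4)
4. G is where the line through Q parallel to XN meets line DX ⇒ G = (5/8, 15/8)
G = D + t·(X−D) with t = 5/2, so DG:GX = t:(1−t) = 5/2:-3/2

DG:GX = -5/3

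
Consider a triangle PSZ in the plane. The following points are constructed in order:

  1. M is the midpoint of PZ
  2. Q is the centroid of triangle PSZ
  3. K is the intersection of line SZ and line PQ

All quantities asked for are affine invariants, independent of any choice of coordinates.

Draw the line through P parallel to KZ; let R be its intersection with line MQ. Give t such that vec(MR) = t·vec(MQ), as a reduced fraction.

Choose coordinates P = (0, 0), S = (1, 0), Z = (0, 1).
1. M is the midpoint of PZ ⇒ M = (0, 1/2)
2. Q is the centroid of triangle PSZ ⇒ Q = (1/3, 1/3)
3. K is the intersection of line SZ and line PQ ⇒ K = (1/2, 1/2)
through P parallel to KZ: direction (-1/2, 1/2); meets MQ at R = (-1, 1)
R = M + t·(Q−M) with t = -3

t = -3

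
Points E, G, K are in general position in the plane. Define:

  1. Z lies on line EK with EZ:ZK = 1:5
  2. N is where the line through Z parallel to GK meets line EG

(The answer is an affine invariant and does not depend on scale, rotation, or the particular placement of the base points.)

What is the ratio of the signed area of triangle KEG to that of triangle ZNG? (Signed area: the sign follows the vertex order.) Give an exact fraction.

Assign E = (0, 0), G = (1, 0), K = (0, 1) — the answer is frame-independent, so this choice is without loss of generality.
1. Z lies on line EK with EZ:ZK = 1:5 ⇒ Z = (0, 1/6)
2. N is where the line through Z parallel to GK meets line EG ⇒ N = (1/6, 0)
2·[KEG] = 1, 2·[ZNG] = 5/36
[KEG]:[ZNG] = 1:5/36 = 36/5

[KEG]:[ZNG] = 36/5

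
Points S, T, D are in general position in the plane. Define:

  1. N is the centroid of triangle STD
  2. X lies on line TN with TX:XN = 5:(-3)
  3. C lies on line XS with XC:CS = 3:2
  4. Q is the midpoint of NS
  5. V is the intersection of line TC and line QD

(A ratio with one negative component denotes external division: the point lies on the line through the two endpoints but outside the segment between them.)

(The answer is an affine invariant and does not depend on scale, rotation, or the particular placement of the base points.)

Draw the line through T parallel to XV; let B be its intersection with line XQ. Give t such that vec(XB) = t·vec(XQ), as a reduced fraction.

t = -60/7

Choose coordinates S = (0, 0), T = (1, 0), D = (0, 1).
1. N is the centroid of triangle STD ⇒ N = (1/3, 1/3)
2. X lies on line TN with TX:XN = 5:(-3) ⇒ X = (-2/3, 5/6)
3. C lies on line XS with XC:CS = 3:2 ⇒ C = (-4/15, 1/3)
4. Q is the midpoint of NS ⇒ Q = (1/6, 1/6)
5. V is the intersection of line TC and line QD ⇒ V = (7/45, 2/9)
through T parallel to XV: direction (37/45, -11/18); meets XQ at B = (-164/21, 275/42)
B = X + t·(Q−X) with t = -60/7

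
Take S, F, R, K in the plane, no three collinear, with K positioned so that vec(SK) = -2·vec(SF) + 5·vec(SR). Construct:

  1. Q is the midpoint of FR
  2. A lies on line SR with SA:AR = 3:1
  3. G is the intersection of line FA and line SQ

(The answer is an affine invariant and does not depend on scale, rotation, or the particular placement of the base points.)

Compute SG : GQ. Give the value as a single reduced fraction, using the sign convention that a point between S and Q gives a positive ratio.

SG:GQ = 6

Choose coordinates S = (0, 0), F = (1, 0), R = (0, 1), K = (-2, 5).
1. Q is the midpoint of FR ⇒ Q = (1/2, 1/2)
2. A lies on line SR with SA:AR = 3:1 ⇒ A = (0, 3/4)
3. G is the intersection of line FA and line SQ ⇒ G = (3/7, 3/7)
G = S + t·(Q−S) with t = 6/7, so SG:GQ = t:(1−t) = 6/7:1/7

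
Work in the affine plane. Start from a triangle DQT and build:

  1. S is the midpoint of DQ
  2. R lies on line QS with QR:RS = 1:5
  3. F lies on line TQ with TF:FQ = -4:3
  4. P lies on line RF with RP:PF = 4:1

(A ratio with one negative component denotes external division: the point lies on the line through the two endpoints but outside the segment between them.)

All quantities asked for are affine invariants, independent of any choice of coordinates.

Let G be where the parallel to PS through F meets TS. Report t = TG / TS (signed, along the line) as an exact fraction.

t = 116/101

Assign D = (0, 0), Q = (1, 0), T = (0, 1) — the answer is frame-independent, so this choice is without loss of generality.
1. S is the midpoint of DQ ⇒ S = (1/2, 0)
2. R lies on line QS with QR:RS = 1:5 ⇒ R = (11/12, 0)
3. F lies on line TQ with TF:FQ = -4:3 ⇒ F = (4, -3)
4. P lies on line RF with RP:PF = 4:1 ⇒ P = (203/60, -12/5)
through F parallel to PS: direction (-173/60, 12/5); meets TS at G = (58/101, -15/101)
G = T + t·(S−T) with t = 116/101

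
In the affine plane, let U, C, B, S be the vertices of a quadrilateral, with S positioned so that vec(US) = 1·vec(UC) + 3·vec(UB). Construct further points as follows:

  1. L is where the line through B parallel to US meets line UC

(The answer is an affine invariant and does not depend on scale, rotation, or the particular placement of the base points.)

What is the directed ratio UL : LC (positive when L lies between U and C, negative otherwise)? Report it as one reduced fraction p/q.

UL:LC = -1/4

Assign U = (0, 0), C = (1, 0), B = (0, 1), S = (1, 3) — the answer is frame-independent, so this choice is without loss of generality.
1. L is where the line through B parallel to US meets line UC ⇒ L = (-1/3, 0)
L = U + t·(C−U) with t = -1/3, so UL:LC = t:(1−t) = -1/3:4/3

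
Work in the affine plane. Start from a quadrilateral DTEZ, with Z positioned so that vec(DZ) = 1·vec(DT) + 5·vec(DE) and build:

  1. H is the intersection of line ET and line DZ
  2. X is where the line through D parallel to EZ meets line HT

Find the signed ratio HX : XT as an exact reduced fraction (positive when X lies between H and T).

HX:XT = 1/24

Assign D = (0, 0), T = (1, 0), E = (0, 1), Z = (1, 5) — the answer is frame-independent, so this choice is without loss of generality.
1. H is the intersection of line ET and line DZ ⇒ H = (1/6, 5/6)
2. X is where the line through D parallel to EZ meets line HT ⇒ X = (1/5, 4/5)
X = H + t·(T−H) with t = 1/25, so HX:XT = t:(1−t) = 1/25:24/25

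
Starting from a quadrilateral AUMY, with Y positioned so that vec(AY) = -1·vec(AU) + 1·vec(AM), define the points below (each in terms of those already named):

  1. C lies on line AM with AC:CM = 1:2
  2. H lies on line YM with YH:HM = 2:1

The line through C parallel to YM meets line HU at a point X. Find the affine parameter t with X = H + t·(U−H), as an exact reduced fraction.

t = 2/3

Work in coordinates with A = (0, 0), U = (1, 0), M = (0, 1), Y = (-1, 1).
1. C lies on line AM with AC:CM = 1:2 ⇒ C = (0, 1/3)
2. H lies on line YM with YH:HM = 2:1 ⇒ H = (-1/3, 1)
through C parallel to YM: direction (1, 0); meets HU at X = (5/9, 1/3)
X = H + t·(U−H) with t = 2/3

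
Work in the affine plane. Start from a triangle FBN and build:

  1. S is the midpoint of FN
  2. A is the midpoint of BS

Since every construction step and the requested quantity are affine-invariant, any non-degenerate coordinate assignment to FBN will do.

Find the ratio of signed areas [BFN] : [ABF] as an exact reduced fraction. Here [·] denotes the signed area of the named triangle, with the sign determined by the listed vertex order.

Assign F = (0, 0), B = (1, 0), N = (0, 1) — the answer is frame-independent, so this choice is without loss of generality.
1. S is the midpoint of FN ⇒ S = (0, 1/2)
2. A is the midpoint of BS ⇒ A = (1/2, 1/4)
2·[BFN] = -1, 2·[ABF] = -1/4
[BFN]:[ABF] = -1:-1/4 = 4

[BFN]:[ABF] = 4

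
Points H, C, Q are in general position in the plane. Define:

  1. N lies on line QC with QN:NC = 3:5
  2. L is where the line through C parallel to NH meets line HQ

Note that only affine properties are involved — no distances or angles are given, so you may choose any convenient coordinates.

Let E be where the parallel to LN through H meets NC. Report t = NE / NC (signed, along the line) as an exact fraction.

Work in coordinates with H = (0, 0), C = (1, 0), Q = (0, 1).
1. N lies on line QC with QN:NC = 3:5 ⇒ N = (3/8, 5/8)
2. L is where the line through C parallel to NH meets line HQ ⇒ L = (0, -5/3)
through H parallel to LN: direction (3/8, 55/24); meets NC at E = (9/64, 55/64)
E = N + t·(C−N) with t = -3/8

t = -3/8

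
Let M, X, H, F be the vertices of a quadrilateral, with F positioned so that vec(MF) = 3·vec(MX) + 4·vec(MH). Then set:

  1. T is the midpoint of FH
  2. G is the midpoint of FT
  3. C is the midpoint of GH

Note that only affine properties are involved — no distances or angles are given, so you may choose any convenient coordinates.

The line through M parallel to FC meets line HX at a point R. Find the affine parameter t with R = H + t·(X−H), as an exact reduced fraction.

t = 1/2

Choose coordinates M = (0, 0), X = (1, 0), H = (0, 1), F = (3, 4).
1. T is the midpoint of FH ⇒ T = (3/2, 5/2)
2. G is the midpoint of FT ⇒ G = (9/4, 13/4)
3. C is the midpoint of GH ⇒ C = (9/8, 17/8)
through M parallel to FC: direction (-15/8, -15/8); meets HX at R = (1/2, 1/2)
R = H + t·(X−H) with t = 1/2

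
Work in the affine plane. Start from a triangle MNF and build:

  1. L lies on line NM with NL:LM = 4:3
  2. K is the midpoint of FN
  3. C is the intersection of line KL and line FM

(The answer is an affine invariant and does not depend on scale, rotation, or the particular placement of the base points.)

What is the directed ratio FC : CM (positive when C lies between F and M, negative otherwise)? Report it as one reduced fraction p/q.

FC:CM = -4/3

Work in coordinates with M = (0, 0), N = (1, 0), F = (0, 1).
1. L lies on line NM with NL:LM = 4:3 ⇒ L = (3/7, 0)
2. K is the midpoint of FN ⇒ K = (1/2, 1/2)
3. C is the intersection of line KL and line FM ⇒ C = (0, -3)
C = F + t·(M−F) with t = 4, so FC:CM = t:(1−t) = 4:-3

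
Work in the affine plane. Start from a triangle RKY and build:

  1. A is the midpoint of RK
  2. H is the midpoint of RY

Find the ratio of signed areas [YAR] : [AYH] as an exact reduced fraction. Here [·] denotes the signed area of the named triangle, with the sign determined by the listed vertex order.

[YAR]:[AYH] = -2

Set R = (0, 0), K = (1, 0), Y = (0, 1); any affine frame gives the same invariant.
1. A is the midpoint of RK ⇒ A = (1/2, 0)
2. H is the midpoint of RY ⇒ H = (0, 1/2)
2·[YAR] = -1/2, 2·[AYH] = 1/4
[YAR]:[AYH] = -1/2:1/4 = -2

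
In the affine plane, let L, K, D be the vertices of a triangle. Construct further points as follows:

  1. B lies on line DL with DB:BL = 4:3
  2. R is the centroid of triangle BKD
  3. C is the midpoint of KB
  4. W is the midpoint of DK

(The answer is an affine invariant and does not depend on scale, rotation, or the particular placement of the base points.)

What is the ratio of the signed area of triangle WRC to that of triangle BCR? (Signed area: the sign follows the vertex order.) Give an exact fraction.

Work in coordinates with L = (0, 0), K = (1, 0), D = (0, 1).
1. B lies on line DL with DB:BL = 4:3 ⇒ B = (0, 3/7)
2. R is the centroid of triangle BKD ⇒ R = (1/3, 10/21)
3. C is the midpoint of KB ⇒ C = (1/2, 3/14)
4. W is the midpoint of DK ⇒ W = (1/2, 1/2)
2·[WRC] = 1/21, 2·[BCR] = 2/21
[WRC]:[BCR] = 1/21:2/21 = 1/2

[WRC]:[BCR] = 1/2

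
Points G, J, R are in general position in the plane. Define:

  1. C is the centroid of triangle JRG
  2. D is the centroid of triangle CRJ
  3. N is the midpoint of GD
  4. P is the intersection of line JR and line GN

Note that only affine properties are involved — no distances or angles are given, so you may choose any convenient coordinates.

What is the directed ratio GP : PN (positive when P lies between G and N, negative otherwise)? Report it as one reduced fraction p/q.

Work in coordinates with G = (0, 0), J = (1, 0), R = (0, 1).
1. C is the centroid of triangle JRG ⇒ C = (1/3, 1/3)
2. D is the centroid of triangle CRJ ⇒ D = (4/9, 4/9)
3. N is the midpoint of GD ⇒ N = (2/9, 2/9)
4. P is the intersection of line JR and line GN ⇒ P = (1/2, 1/2)
P = G + t·(N−G) with t = 9/4, so GP:PN = t:(1−t) = 9/4:-5/4

GP:PN = -9/5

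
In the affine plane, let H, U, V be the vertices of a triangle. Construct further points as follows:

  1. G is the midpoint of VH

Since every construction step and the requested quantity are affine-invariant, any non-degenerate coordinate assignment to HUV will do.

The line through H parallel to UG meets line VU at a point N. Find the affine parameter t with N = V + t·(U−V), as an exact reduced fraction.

t = 2

Set H = (0, 0), U = (1, 0), V = (0, 1); any affine frame gives the same invariant.
1. G is the midpoint of VH ⇒ G = (0, 1/2)
through H parallel to UG: direction (-1, 1/2); meets VU at N = (2, -1)
N = V + t·(U−V) with t = 2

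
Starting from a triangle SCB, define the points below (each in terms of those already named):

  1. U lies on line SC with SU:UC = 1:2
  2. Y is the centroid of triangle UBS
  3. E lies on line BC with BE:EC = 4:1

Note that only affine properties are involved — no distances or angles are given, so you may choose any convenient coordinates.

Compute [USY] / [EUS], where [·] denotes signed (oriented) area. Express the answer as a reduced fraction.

Assign S = (0, 0), C = (1, 0), B = (0, 1) — the answer is frame-independent, so this choice is without loss of generality.
1. U lies on line SC with SU:UC = 1:2 ⇒ U = (1/3, 0)
2. Y is the centroid of triangle UBS ⇒ Y = (1/9, 1/3)
3. E lies on line BC with BE:EC = 4:1 ⇒ E = (4/5, 1/5)
2·[USY] = -1/9, 2·[EUS] = -1/15
[USY]:[EUS] = -1/9:-1/15 = 5/3

[USY]:[EUS] = 5/3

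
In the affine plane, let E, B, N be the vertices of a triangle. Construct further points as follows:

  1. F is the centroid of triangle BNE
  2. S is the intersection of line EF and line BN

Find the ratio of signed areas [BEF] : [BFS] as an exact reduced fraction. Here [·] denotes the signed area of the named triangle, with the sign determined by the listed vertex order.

Assign E = (0, 0), B = (1, 0), N = (0, 1) — the answer is frame-independent, so this choice is without loss of generality.
1. F is the centroid of triangle BNE ⇒ F = (1/3, 1/3)
2. S is the intersection of line EF and line BN ⇒ S = (1/2, 1/2)
2·[BEF] = -1/3, 2·[BFS] = -1/6
[BEF]:[BFS] = -1/3:-1/6 = 2

[BEF]:[BFS] = 2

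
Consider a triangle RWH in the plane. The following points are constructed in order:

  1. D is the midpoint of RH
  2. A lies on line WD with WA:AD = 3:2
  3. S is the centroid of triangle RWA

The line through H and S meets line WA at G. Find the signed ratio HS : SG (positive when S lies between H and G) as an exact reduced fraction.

Set R = (0, 0), W = (1, 0), H = (0, 1); any affine frame gives the same invariant.
1. D is the midpoint of RH ⇒ D = (0, 1/2)
2. A lies on line WD with WA:AD = 3:2 ⇒ A = (2/5, 3/10)
3. S is the centroid of triangle RWA ⇒ S = (7/15, 1/10)
line HS meets WA at G = (7/20, 13/40)
S = H + t·(G−H) with t = 4/3, so HS:SG = 4/3:-1/3

HS:SG = -4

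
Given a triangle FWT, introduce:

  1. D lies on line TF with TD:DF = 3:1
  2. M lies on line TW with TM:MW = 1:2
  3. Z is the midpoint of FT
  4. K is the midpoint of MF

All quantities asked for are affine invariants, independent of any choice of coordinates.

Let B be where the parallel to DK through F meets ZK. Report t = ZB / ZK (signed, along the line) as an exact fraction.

Set F = (0, 0), W = (1, 0), T = (0, 1); any affine frame gives the same invariant.
1. D lies on line TF with TD:DF = 3:1 ⇒ D = (0, 1/4)
2. M lies on line TW with TM:MW = 1:2 ⇒ M = (1/3, 2/3)
3. Z is the midpoint of FT ⇒ Z = (0, 1/2)
4. K is the midpoint of MF ⇒ K = (1/6, 1/3)
through F parallel to DK: direction (1/6, 1/12); meets ZK at B = (1/3, 1/6)
B = Z + t·(K−Z) with t = 2

t = 2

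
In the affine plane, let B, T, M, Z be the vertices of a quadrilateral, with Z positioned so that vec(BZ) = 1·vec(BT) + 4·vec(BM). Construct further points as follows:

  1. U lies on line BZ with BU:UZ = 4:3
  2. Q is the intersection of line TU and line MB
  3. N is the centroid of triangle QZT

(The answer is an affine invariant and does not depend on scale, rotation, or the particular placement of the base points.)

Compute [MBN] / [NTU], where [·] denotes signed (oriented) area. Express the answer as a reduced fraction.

[MBN]:[NTU] = -7/6

Work in coordinates with B = (0, 0), T = (1, 0), M = (0, 1), Z = (1, 4).
1. U lies on line BZ with BU:UZ = 4:3 ⇒ U = (4/7, 16/7)
2. Q is the intersection of line TU and line MB ⇒ Q = (0, 16/3)
3. N is the centroid of triangle QZT ⇒ N = (2/3, 28/9)
2·[MBN] = 2/3, 2·[NTU] = -4/7
[MBN]:[NTU] = 2/3:-4/7 = -7/6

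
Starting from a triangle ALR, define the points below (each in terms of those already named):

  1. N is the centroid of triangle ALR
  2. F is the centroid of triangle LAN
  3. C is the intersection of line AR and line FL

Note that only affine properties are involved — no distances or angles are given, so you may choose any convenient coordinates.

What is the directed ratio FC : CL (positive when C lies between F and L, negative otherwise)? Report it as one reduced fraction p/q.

FC:CL = -4/9

Work in coordinates with A = (0, 0), L = (1, 0), R = (0, 1).
1. N is the centroid of triangle ALR ⇒ N = (1/3, 1/3)
2. F is the centroid of triangle LAN ⇒ F = (4/9, 1/9)
3. C is the intersection of line AR and line FL ⇒ C = (0, 1/5)
C = F + t·(L−F) with t = -4/5, so FC:CL = t:(1−t) = -4/5:9/5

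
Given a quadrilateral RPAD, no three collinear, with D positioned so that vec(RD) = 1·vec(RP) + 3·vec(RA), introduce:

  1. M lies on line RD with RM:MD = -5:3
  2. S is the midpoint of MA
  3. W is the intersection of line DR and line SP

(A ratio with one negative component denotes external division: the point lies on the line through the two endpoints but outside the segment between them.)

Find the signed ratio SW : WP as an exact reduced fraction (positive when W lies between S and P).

SW:WP = 1/6

Work in coordinates with R = (0, 0), P = (1, 0), A = (0, 1), D = (1, 3).
1. M lies on line RD with RM:MD = -5:3 ⇒ M = (5/2, 15/2)
2. S is the midpoint of MA ⇒ S = (5/4, 17/4)
3. W is the intersection of line DR and line SP ⇒ W = (17/14, 51/14)
W = S + t·(P−S) with t = 1/7, so SW:WP = t:(1−t) = 1/7:6/7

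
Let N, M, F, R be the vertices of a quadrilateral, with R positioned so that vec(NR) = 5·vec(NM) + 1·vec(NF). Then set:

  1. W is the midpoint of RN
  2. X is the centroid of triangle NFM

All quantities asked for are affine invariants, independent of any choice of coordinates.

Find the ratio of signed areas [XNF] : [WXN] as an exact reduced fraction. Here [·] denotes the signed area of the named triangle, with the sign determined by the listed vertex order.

Choose coordinates N = (0, 0), M = (1, 0), F = (0, 1), R = (5, 1).
1. W is the midpoint of RN ⇒ W = (5/2, 1/2)
2. X is the centroid of triangle NFM ⇒ X = (1/3, 1/3)
2·[XNF] = -1/3, 2·[WXN] = 2/3
[XNF]:[WXN] = -1/3:2/3 = -1/2

[XNF]:[WXN] = -1/2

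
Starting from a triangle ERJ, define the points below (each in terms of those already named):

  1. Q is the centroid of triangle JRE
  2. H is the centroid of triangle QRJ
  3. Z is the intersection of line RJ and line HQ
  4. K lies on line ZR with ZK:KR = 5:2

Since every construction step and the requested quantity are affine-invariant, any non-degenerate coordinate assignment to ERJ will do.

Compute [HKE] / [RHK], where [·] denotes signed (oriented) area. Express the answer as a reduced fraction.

Assign E = (0, 0), R = (1, 0), J = (0, 1) — the answer is frame-independent, so this choice is without loss of generality.
1. Q is the centroid of triangle JRE ⇒ Q = (1/3, 1/3)
2. H is the centroid of triangle QRJ ⇒ H = (4/9, 4/9)
3. Z is the intersection of line RJ and line HQ ⇒ Z = (1/2, 1/2)
4. K lies on line ZR with ZK:KR = 5:2 ⇒ K = (6/7, 1/7)
2·[HKE] = -20/63, 2·[RHK] = -1/63
[HKE]:[RHK] = -20/63:-1/63 = 20

[HKE]:[RHK] = 20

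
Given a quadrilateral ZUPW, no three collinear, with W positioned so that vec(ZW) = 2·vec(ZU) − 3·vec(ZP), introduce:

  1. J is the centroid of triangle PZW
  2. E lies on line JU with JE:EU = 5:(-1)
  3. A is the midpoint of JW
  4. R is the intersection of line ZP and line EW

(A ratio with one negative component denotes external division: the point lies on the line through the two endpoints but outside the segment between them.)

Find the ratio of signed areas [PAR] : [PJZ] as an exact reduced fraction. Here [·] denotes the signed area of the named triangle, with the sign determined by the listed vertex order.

[PAR]:[PJZ] = -64/11

Assign Z = (0, 0), U = (1, 0), P = (0, 1), W = (2, -3) — the answer is frame-independent, so this choice is without loss of generality.
1. J is the centroid of triangle PZW ⇒ J = (2/3, -2/3)
2. E lies on line JU with JE:EU = 5:(-1) ⇒ E = (13/12, 1/6)
3. A is the midpoint of JW ⇒ A = (4/3, -11/6)
4. R is the intersection of line ZP and line EW ⇒ R = (0, 43/11)
2·[PAR] = 128/33, 2·[PJZ] = -2/3
[PAR]:[PJZ] = 128/33:-2/3 = -64/11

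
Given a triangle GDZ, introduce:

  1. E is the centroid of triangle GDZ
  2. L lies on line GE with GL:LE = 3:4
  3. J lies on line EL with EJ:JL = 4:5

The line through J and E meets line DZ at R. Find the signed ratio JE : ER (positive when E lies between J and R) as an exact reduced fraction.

JE:ER = 32/63

Choose coordinates G = (0, 0), D = (1, 0), Z = (0, 1).
1. E is the centroid of triangle GDZ ⇒ E = (1/3, 1/3)
2. L lies on line GE with GL:LE = 3:4 ⇒ L = (1/7, 1/7)
3. J lies on line EL with EJ:JL = 4:5 ⇒ J = (47/189, 47/189)
line JE meets DZ at R = (1/2, 1/2)
E = J + t·(R−J) with t = 32/95, so JE:ER = 32/95:63/95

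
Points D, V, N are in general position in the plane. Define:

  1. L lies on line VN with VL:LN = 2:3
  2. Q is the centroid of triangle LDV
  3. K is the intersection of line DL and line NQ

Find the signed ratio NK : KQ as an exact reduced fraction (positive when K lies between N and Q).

NK:KQ = 9/2

Work in coordinates with D = (0, 0), V = (1, 0), N = (0, 1).
1. L lies on line VN with VL:LN = 2:3 ⇒ L = (3/5, 2/5)
2. Q is the centroid of triangle LDV ⇒ Q = (8/15, 2/15)
3. K is the intersection of line DL and line NQ ⇒ K = (24/55, 16/55)
K = N + t·(Q−N) with t = 9/11, so NK:KQ = t:(1−t) = 9/11:2/11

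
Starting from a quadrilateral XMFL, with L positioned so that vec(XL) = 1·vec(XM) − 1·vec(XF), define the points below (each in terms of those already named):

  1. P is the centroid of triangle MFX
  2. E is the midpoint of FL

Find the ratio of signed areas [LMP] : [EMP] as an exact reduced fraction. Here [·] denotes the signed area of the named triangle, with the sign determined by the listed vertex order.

[LMP]:[EMP] = 4

Set X = (0, 0), M = (1, 0), F = (0, 1), L = (1, -1); any affine frame gives the same invariant.
1. P is the centroid of triangle MFX ⇒ P = (1/3, 1/3)
2. E is the midpoint of FL ⇒ E = (1/2, 0)
2·[LMP] = 2/3, 2·[EMP] = 1/6
[LMP]:[EMP] = 2/3:1/6 = 4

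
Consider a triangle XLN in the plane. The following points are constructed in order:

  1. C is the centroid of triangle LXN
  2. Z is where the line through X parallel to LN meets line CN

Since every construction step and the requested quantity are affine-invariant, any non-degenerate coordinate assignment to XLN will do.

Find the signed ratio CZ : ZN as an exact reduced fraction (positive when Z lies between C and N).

CZ:ZN = -2/3

Assign X = (0, 0), L = (1, 0), N = (0, 1) — the answer is frame-independent, so this choice is without loss of generality.
1. C is the centroid of triangle LXN ⇒ C = (1/3, 1/3)
2. Z is where the line through X parallel to LN meets line CN ⇒ Z = (1, -1)
Z = C + t·(N−C) with t = -2, so CZ:ZN = t:(1−t) = -2:3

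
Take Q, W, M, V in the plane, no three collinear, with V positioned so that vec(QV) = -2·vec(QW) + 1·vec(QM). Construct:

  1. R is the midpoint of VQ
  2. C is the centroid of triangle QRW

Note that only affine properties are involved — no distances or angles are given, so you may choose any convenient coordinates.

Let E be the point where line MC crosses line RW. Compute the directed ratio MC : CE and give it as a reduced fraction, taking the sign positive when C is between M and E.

Work in coordinates with Q = (0, 0), W = (1, 0), M = (0, 1), V = (-2, 1).
1. R is the midpoint of VQ ⇒ R = (-1, 1/2)
2. C is the centroid of triangle QRW ⇒ C = (0, 1/6)
line MC meets RW at E = (0, 1/4)
C = M + t·(E−M) with t = 10/9, so MC:CE = 10/9:-1/9

MC:CE = -10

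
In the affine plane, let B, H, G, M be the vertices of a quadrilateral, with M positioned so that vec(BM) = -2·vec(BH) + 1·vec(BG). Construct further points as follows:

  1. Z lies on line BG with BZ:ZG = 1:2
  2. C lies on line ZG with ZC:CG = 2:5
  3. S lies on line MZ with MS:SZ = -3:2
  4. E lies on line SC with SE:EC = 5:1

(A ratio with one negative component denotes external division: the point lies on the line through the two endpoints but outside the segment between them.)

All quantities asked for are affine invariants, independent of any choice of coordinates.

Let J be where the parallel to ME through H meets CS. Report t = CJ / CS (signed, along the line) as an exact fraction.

Work in coordinates with B = (0, 0), H = (1, 0), G = (0, 1), M = (-2, 1).
1. Z lies on line BG with BZ:ZG = 1:2 ⇒ Z = (0, 1/3)
2. C lies on line ZG with ZC:CG = 2:5 ⇒ C = (0, 11/21)
3. S lies on line MZ with MS:SZ = -3:2 ⇒ S = (4, -1)
4. E lies on line SC with SE:EC = 5:1 ⇒ E = (2/3, 17/63)
through H parallel to ME: direction (8/3, -46/63); meets CS at J = (7/3, -23/63)
J = C + t·(S−C) with t = 7/12

t = 7/12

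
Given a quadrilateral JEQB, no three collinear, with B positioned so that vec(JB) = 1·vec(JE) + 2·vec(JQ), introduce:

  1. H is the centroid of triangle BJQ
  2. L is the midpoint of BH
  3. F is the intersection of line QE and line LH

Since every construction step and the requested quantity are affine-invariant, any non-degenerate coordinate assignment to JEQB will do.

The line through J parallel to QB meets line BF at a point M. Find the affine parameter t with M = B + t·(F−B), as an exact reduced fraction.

t = 5/2

Work in coordinates with J = (0, 0), E = (1, 0), Q = (0, 1), B = (1, 2).
1. H is the centroid of triangle BJQ ⇒ H = (1/3, 1)
2. L is the midpoint of BH ⇒ L = (2/3, 3/2)
3. F is the intersection of line QE and line LH ⇒ F = (1/5, 4/5)
through J parallel to QB: direction (1, 1); meets BF at M = (-1, -1)
M = B + t·(F−B) with t = 5/2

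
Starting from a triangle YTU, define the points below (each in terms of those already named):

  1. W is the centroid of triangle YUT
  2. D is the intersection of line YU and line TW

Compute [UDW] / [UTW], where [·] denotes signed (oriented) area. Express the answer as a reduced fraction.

[UDW]:[UTW] = -1/2

Work in coordinates with Y = (0, 0), T = (1, 0), U = (0, 1).
1. W is the centroid of triangle YUT ⇒ W = (1/3, 1/3)
2. D is the intersection of line YU and line TW ⇒ D = (0, 1/2)
2·[UDW] = 1/6, 2·[UTW] = -1/3
[UDW]:[UTW] = 1/6:-1/3 = -1/2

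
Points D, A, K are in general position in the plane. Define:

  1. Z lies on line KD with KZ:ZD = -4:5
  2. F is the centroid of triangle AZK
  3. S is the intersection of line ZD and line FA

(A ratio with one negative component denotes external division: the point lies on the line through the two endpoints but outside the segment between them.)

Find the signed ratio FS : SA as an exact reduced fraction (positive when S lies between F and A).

Assign D = (0, 0), A = (1, 0), K = (0, 1) — the answer is frame-independent, so this choice is without loss of generality.
1. Z lies on line KD with KZ:ZD = -4:5 ⇒ Z = (0, 5)
2. F is the centroid of triangle AZK ⇒ F = (1/3, 2)
3. S is the intersection of line ZD and line FA ⇒ S = (0, 3)
S = F + t·(A−F) with t = -1/2, so FS:SA = t:(1−t) = -1/2:3/2

FS:SA = -1/3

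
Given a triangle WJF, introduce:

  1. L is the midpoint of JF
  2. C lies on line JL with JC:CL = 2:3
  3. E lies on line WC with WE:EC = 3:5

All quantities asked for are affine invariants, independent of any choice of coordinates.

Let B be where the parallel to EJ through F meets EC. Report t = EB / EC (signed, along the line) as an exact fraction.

t = 5

Assign W = (0, 0), J = (1, 0), F = (0, 1) — the answer is frame-independent, so this choice is without loss of generality.
1. L is the midpoint of JF ⇒ L = (1/2, 1/2)
2. C lies on line JL with JC:CL = 2:3 ⇒ C = (4/5, 1/5)
3. E lies on line WC with WE:EC = 3:5 ⇒ E = (3/10, 3/40)
through F parallel to EJ: direction (7/10, -3/40); meets EC at B = (14/5, 7/10)
B = E + t·(C−E) with t = 5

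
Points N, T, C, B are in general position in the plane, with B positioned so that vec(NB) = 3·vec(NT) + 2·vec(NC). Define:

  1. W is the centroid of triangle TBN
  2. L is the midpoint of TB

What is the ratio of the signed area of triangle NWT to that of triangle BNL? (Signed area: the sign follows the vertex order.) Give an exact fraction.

Choose coordinates N = (0, 0), T = (1, 0), C = (0, 1), B = (3, 2).
1. W is the centroid of triangle TBN ⇒ W = (4/3, 2/3)
2. L is the midpoint of TB ⇒ L = (2, 1)
2·[NWT] = -2/3, 2·[BNL] = 1
[NWT]:[BNL] = -2/3:1 = -2/3

[NWT]:[BNL] = -2/3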